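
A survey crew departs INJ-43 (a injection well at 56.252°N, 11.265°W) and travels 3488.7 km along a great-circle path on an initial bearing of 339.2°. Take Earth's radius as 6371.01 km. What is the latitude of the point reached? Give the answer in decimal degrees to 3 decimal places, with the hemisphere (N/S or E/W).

78.606°N

δ = d/R = 3488.7/6371.01 = 0.547590 rad
φ₂ = arcsin(sin φ₁ cos δ + cos φ₁ sin δ cos θ)
   = arcsin(0.83149·0.85378 + 0.55554·0.52063·0.93483) = 78.60594°
λ₂ = λ₁ + atan2(sin θ sin δ cos φ₁, cos δ − sin φ₁ sin φ₂) = -80.62855°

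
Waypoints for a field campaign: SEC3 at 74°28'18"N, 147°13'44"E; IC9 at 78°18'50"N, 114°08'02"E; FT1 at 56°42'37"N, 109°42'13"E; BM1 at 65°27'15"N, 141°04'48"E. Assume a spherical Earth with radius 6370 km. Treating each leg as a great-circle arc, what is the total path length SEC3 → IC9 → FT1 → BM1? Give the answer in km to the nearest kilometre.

5273 km

SEC3: φ = +74.47167°, λ = +147.22889°
IC9: φ = +78.31389°, λ = +114.13389°
FT1: φ = +56.71028°, λ = +109.70361°
BM1: φ = +65.45417°, λ = +141.08000°
SEC3→IC9: c = 0.148763 rad, d = 947.62 km
IC9→FT1: c = 0.377955 rad, d = 2407.58 km
FT1→BM1: c = 0.301021 rad, d = 1917.50 km
Total = 947.62 + 2407.58 + 1917.50 = 5272.70 km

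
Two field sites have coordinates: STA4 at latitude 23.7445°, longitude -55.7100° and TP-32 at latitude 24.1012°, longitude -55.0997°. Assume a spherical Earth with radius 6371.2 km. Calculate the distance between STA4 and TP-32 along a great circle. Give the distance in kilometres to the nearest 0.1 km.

Δφ = 0.3567°,  Δλ = 0.6103°
a = sin²(Δφ/2) + cos φ₁ cos φ₂ sin²(Δλ/2) = 0.000033
c = 2·arcsin(√a) = 0.011557 rad = 0.6622°
d = R·c = 6371.2 × 0.011557 = 73.6 km

73.6 km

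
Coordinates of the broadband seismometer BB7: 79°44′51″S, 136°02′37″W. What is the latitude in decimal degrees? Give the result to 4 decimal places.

79° + 44′/60 + 51″/3600 = 79 + 0.73333 + 0.01417 = 79.7475°

79.7475°S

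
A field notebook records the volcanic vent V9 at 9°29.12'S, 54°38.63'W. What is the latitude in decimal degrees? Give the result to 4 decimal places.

9° + 29.12′/60 = 9 + 0.48533 = 9.4853°

9.4853°S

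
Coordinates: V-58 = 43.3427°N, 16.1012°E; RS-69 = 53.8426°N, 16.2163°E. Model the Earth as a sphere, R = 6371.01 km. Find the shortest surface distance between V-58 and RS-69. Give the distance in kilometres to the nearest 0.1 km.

1167.6 km

Δφ = 10.4999°,  Δλ = 0.1151°
a = sin²(Δφ/2) + cos φ₁ cos φ₂ sin²(Δλ/2) = 0.008373
c = 2·arcsin(√a) = 0.183263 rad = 10.5002°
d = R·c = 6371.01 × 0.183263 = 1167.6 km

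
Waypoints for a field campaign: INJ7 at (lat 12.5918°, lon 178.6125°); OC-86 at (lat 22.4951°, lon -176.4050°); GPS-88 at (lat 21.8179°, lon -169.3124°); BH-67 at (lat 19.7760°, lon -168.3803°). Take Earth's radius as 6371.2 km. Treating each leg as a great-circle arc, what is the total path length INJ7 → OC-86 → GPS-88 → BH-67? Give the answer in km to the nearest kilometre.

2202 km

INJ7→OC-86: c = 0.191645 rad, d = 1221.01 km
OC-86→GPS-88: c = 0.115245 rad, d = 734.25 km
GPS-88→BH-67: c = 0.038747 rad, d = 246.86 km
Total = 1221.01 + 734.25 + 246.86 = 2202.12 km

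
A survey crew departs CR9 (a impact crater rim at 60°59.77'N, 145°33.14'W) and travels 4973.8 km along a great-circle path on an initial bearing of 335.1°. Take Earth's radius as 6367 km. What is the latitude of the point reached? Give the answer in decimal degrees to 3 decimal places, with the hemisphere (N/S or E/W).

68.544°N

CR9: φ = +60.99617°, λ = -145.55233°
δ = d/R = 4973.8/6367 = 0.781184 rad
φ₂ = arcsin(sin φ₁ cos δ + cos φ₁ sin δ cos θ)
   = arcsin(0.87459·0.71008 + 0.48487·0.70412·0.90704) = 68.54375°
λ₂ = λ₁ + atan2(sin θ sin δ cos φ₁, cos δ − sin φ₁ sin φ₂) = 88.58892°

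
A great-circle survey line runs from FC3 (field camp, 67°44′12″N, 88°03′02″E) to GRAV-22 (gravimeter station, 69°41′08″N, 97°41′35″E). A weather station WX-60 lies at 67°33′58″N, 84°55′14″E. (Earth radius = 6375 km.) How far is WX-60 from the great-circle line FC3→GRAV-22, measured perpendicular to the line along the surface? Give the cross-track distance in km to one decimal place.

60.4 km

FC3: φ = +67.73667°, λ = +88.05056°
GRAV-22: φ = +69.68556°, λ = +97.69306°
WX-60: φ = +67.56611°, λ = +84.92056°
δ₁₃ = central angle FC3→WX-60 = 0.020982 rad  (haversine)
θ₁₃ = bearing FC3→WX-60 = 263.294°,  θ₁₂ = bearing FC3→GRAV-22 = 56.461°
dₓₜ = R·arcsin(sin δ₁₃ · sin(θ₁₃ − θ₁₂)) = 6375·arcsin(0.02098·sin(206.834°)) = -60.376 km
|dₓₜ| = 60.376 km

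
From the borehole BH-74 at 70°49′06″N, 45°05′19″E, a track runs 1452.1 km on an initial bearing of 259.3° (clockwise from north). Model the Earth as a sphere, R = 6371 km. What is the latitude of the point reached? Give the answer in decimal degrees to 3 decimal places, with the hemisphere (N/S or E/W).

BH-74: φ = +70.81833°, λ = +45.08861°
δ = d/R = 1452.1/6371 = 0.227923 rad
φ₂ = arcsin(sin φ₁ cos δ + cos φ₁ sin δ cos θ)
   = arcsin(0.94448·0.97414 + 0.32856·0.22596·-0.18567) = 64.99502°
λ₂ = λ₁ + atan2(sin θ sin δ cos φ₁, cos δ − sin φ₁ sin φ₂) = 13.40277°

64.995°N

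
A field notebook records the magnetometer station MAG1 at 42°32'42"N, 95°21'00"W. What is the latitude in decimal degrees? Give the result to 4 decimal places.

42.5450°N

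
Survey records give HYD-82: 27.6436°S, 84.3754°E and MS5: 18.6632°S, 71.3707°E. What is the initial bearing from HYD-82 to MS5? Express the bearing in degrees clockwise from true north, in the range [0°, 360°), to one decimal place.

304.2°

Δλ = -13.0047°
y = sin Δλ · cos φ₂ = -0.213198
x = cos φ₁ sin φ₂ − sin φ₁ cos φ₂ cos Δλ = 0.144822
θ = atan2(y, x) = -55.8123° → 304.1877° (mod 360°)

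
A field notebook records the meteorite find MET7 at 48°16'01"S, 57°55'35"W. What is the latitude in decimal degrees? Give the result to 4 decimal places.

48° + 16′/60 + 1″/3600 = 48 + 0.26667 + 0.00028 = 48.2669°

48.2669°S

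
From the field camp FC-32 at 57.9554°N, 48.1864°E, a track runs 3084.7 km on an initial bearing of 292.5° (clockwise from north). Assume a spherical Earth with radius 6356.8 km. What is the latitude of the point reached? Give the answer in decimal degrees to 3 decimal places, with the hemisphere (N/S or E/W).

57.617°N

δ = d/R = 3084.7/6356.8 = 0.485260 rad
φ₂ = arcsin(sin φ₁ cos δ + cos φ₁ sin δ cos θ)
   = arcsin(0.84764·0.88455 + 0.53058·0.46644·0.38268) = 57.61696°
λ₂ = λ₁ + atan2(sin θ sin δ cos φ₁, cos δ − sin φ₁ sin φ₂) = -5.38661°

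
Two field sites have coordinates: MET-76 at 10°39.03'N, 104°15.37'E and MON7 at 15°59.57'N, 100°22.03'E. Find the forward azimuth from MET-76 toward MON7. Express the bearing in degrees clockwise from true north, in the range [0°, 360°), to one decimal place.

MET-76: φ = +10.65050°, λ = +104.25617°
MON7: φ = +15.99283°, λ = +100.36717°
Δλ = -3.8890°
y = sin Δλ · cos φ₂ = -0.065199
x = cos φ₁ sin φ₂ − sin φ₁ cos φ₂ cos Δλ = 0.093515
θ = atan2(y, x) = -34.8841° → 325.1159° (mod 360°)

325.1°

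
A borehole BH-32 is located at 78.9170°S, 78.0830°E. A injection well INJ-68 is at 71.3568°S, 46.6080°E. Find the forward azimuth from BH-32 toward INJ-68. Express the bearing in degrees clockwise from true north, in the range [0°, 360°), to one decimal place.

297.1°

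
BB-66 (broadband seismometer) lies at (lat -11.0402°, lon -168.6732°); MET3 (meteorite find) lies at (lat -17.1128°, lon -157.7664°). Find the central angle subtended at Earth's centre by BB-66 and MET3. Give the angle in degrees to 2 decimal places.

12.19°

Δφ = -6.0726°,  Δλ = 10.9068°
a = sin²(Δφ/2) + cos φ₁ cos φ₂ sin²(Δλ/2) = 0.011278
c = 2·arcsin(√a) = 0.212796 rad = 12.1923°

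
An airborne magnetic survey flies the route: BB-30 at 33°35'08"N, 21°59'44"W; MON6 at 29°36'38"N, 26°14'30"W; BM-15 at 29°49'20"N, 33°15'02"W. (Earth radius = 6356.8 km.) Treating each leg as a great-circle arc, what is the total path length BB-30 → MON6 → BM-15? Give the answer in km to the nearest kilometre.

BB-30: φ = +33.58556°, λ = -21.99556°
MON6: φ = +29.61056°, λ = -26.24167°
BM-15: φ = +29.82222°, λ = -33.25056°
BB-30→MON6: c = 0.093774 rad, d = 596.10 km
MON6→BM-15: c = 0.106289 rad, d = 675.66 km
Total = 596.10 + 675.66 = 1271.76 km

1272 km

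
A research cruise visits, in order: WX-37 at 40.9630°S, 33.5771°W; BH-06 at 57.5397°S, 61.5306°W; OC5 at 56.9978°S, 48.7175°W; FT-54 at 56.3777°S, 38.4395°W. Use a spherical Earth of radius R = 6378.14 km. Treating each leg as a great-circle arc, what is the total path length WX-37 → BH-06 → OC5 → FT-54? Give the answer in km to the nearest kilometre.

4113 km

WX-37→BH-06: c = 0.424724 rad, d = 2708.95 km
BH-06→OC5: c = 0.121105 rad, d = 772.42 km
OC5→FT-54: c = 0.099016 rad, d = 631.54 km
Total = 2708.95 + 772.42 + 631.54 = 4112.90 km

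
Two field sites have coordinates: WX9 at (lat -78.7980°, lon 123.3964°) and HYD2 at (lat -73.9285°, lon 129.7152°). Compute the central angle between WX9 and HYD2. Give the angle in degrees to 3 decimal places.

Δφ = 4.8695°,  Δλ = 6.3188°
a = sin²(Δφ/2) + cos φ₁ cos φ₂ sin²(Δλ/2) = 0.001968
c = 2·arcsin(√a) = 0.088755 rad = 5.0853°

5.085°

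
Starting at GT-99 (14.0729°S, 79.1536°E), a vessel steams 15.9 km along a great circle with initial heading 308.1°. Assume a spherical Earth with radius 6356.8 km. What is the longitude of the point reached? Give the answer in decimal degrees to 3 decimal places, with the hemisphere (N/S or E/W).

δ = d/R = 15.9/6356.8 = 0.002501 rad
φ₂ = arcsin(sin φ₁ cos δ + cos φ₁ sin δ cos θ)
   = arcsin(-0.24316·1.00000 + 0.96999·0.00250·0.61704) = -13.98444°
λ₂ = λ₁ + atan2(sin θ sin δ cos φ₁, cos δ − sin φ₁ sin φ₂) = 79.03738°

79.037°E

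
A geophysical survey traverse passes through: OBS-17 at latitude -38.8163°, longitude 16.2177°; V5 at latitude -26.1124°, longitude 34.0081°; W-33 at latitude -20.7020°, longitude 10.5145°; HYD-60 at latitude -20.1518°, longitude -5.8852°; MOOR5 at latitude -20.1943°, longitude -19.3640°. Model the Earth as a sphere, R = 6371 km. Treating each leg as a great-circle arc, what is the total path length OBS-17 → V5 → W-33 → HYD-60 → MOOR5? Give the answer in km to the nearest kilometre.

OBS-17→V5: c = 0.342066 rad, d = 2179.30 km
V5→W-33: c = 0.387342 rad, d = 2467.75 km
W-33→HYD-60: c = 0.268288 rad, d = 1709.26 km
HYD-60→MOOR5: c = 0.220759 rad, d = 1406.45 km
Total = 2179.30 + 2467.75 + 1709.26 + 1406.45 = 7762.77 km

7763 km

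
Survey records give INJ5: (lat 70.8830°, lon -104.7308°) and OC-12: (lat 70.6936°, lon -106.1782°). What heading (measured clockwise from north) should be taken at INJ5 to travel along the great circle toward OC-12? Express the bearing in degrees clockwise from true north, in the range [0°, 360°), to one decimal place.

249.0°

Δλ = -1.4474°
y = sin Δλ · cos φ₂ = -0.008351
x = cos φ₁ sin φ₂ − sin φ₁ cos φ₂ cos Δλ = -0.003206
θ = atan2(y, x) = -111.0015° → 248.9985° (mod 360°)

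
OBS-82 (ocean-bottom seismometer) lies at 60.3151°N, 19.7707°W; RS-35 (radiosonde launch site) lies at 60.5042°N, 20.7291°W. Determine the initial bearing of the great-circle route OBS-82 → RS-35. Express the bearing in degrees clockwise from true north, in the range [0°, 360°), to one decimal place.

292.2°

Δλ = -0.9584°
y = sin Δλ · cos φ₂ = -0.008235
x = cos φ₁ sin φ₂ − sin φ₁ cos φ₂ cos Δλ = 0.003360
θ = atan2(y, x) = -67.8034° → 292.1966° (mod 360°)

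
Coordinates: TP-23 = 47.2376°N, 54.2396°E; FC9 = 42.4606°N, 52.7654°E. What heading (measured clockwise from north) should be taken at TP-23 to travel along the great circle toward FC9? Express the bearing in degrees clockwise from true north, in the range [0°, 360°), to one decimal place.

192.9°

Δλ = -1.4742°
y = sin Δλ · cos φ₂ = -0.018980
x = cos φ₁ sin φ₂ − sin φ₁ cos φ₂ cos Δλ = -0.083099
θ = atan2(y, x) = -167.1343° → 192.8657° (mod 360°)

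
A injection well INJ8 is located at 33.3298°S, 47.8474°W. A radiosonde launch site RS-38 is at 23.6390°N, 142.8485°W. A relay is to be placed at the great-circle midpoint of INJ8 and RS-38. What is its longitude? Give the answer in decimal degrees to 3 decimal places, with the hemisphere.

Bx = cos φ₂ cos Δλ = -0.079860,  By = cos φ₂ sin Δλ = -0.912602
φₘ = atan2(sin φ₁ + sin φ₂, √((cos φ₁ + Bx)² + By²)) = -7.14304°
λₘ = λ₁ + atan2(By, cos φ₁ + Bx) = -98.22164°

98.222°W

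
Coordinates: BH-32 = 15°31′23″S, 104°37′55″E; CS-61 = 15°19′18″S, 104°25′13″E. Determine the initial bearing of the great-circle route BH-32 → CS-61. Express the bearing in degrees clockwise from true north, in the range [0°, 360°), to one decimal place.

314.6°

BH-32: φ = -15.52306°, λ = +104.63194°
CS-61: φ = -15.32167°, λ = +104.42028°
Δλ = -0.2117°
y = sin Δλ · cos φ₂ = -0.003563
x = cos φ₁ sin φ₂ − sin φ₁ cos φ₂ cos Δλ = 0.003513
θ = atan2(y, x) = -45.4035° → 314.5965° (mod 360°)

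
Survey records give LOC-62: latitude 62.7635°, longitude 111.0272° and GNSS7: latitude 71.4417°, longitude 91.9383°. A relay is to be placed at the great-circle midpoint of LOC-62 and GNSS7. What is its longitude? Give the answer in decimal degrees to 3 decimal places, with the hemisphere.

103.213°E

Bx = cos φ₂ cos Δλ = 0.300769,  By = cos φ₂ sin Δλ = -0.104085
φₘ = atan2(sin φ₁ + sin φ₂, √((cos φ₁ + Bx)² + By²)) = 67.37820°
λₘ = λ₁ + atan2(By, cos φ₁ + Bx) = 103.21290°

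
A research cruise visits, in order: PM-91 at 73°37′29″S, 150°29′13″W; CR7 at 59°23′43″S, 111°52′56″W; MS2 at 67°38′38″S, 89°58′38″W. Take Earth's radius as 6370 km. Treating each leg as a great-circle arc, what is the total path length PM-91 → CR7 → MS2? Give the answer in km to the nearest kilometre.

PM-91: φ = -73.62472°, λ = -150.48694°
CR7: φ = -59.39528°, λ = -111.88222°
MS2: φ = -67.64389°, λ = -89.97722°
PM-91→CR7: c = 0.354118 rad, d = 2255.73 km
CR7→MS2: c = 0.221020 rad, d = 1407.90 km
Total = 2255.73 + 1407.90 = 3663.63 km

3664 km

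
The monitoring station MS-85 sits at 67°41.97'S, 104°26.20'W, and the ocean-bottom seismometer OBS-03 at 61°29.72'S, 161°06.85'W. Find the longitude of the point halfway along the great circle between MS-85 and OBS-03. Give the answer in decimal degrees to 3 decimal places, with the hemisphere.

136.297°W

MS-85: φ = -67.69950°, λ = -104.43667°
OBS-03: φ = -61.49533°, λ = -161.11417°
Bx = cos φ₂ cos Δλ = 0.262167,  By = cos φ₂ sin Δλ = -0.398770
φₘ = atan2(sin φ₁ + sin φ₂, √((cos φ₁ + Bx)² + By²)) = -67.27760°
λₘ = λ₁ + atan2(By, cos φ₁ + Bx) = -136.29736°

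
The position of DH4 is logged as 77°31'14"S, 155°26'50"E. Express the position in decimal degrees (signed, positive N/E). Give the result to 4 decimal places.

lat: 77.5206° S → -77.5206°
lon: 155.4472° E → +155.4472°

-77.5206°, +155.4472°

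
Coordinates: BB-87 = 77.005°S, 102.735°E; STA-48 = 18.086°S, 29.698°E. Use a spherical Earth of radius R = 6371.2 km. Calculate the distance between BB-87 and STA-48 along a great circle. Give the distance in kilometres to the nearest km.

7628 km

Δφ = 58.9190°,  Δλ = -73.0370°
a = sin²(Δφ/2) + cos φ₁ cos φ₂ sin²(Δλ/2) = 0.317571
c = 2·arcsin(√a) = 1.197316 rad = 68.6012°
d = R·c = 6371.2 × 1.197316 = 7628.3 km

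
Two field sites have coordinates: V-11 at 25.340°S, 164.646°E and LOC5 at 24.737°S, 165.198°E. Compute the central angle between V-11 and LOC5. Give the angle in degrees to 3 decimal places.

0.783°

Δφ = 0.6030°,  Δλ = 0.5520°
a = sin²(Δφ/2) + cos φ₁ cos φ₂ sin²(Δλ/2) = 0.000047
c = 2·arcsin(√a) = 0.013673 rad = 0.7834°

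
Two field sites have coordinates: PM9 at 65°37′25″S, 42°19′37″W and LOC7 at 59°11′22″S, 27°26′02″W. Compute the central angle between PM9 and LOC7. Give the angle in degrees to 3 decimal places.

9.390°

PM9: φ = -65.62361°, λ = -42.32694°
LOC7: φ = -59.18944°, λ = -27.43389°
Δφ = 6.4342°,  Δλ = 14.8931°
a = sin²(Δφ/2) + cos φ₁ cos φ₂ sin²(Δλ/2) = 0.006700
c = 2·arcsin(√a) = 0.163892 rad = 9.3903°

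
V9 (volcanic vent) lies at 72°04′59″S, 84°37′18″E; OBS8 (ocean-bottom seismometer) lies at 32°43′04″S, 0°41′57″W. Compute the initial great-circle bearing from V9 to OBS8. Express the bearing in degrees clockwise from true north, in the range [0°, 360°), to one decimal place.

263.1°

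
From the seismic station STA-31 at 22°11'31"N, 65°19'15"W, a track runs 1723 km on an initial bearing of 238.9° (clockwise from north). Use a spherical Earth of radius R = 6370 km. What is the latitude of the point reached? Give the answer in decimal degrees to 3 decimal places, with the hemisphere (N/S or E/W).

STA-31: φ = +22.19194°, λ = -65.32083°
δ = d/R = 1723/6370 = 0.270487 rad
φ₂ = arcsin(sin φ₁ cos δ + cos φ₁ sin δ cos θ)
   = arcsin(0.37771·0.96364 + 0.92592·0.26720·-0.51653) = 13.66139°
λ₂ = λ₁ + atan2(sin θ sin δ cos φ₁, cos δ − sin φ₁ sin φ₂) = -78.93936°

13.661°N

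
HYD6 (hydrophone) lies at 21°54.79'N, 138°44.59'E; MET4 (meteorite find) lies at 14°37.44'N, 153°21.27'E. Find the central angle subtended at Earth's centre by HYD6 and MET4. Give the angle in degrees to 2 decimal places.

15.66°

HYD6: φ = +21.91317°, λ = +138.74317°
MET4: φ = +14.62400°, λ = +153.35450°
Δφ = -7.2892°,  Δλ = 14.6113°
a = sin²(Δφ/2) + cos φ₁ cos φ₂ sin²(Δλ/2) = 0.018557
c = 2·arcsin(√a) = 0.273297 rad = 15.6587°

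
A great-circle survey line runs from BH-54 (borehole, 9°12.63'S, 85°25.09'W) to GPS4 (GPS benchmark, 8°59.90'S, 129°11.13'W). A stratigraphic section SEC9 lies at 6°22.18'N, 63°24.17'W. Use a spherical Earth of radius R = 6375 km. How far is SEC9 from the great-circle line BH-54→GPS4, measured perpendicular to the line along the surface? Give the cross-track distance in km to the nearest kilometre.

1510 km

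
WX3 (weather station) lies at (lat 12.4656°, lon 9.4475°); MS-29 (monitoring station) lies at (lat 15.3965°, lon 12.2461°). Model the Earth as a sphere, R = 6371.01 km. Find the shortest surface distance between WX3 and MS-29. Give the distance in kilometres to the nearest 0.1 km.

444.3 km

Δφ = 2.9309°,  Δλ = 2.7986°
a = sin²(Δφ/2) + cos φ₁ cos φ₂ sin²(Δλ/2) = 0.001215
c = 2·arcsin(√a) = 0.069740 rad = 3.9958°
d = R·c = 6371.01 × 0.069740 = 444.3 km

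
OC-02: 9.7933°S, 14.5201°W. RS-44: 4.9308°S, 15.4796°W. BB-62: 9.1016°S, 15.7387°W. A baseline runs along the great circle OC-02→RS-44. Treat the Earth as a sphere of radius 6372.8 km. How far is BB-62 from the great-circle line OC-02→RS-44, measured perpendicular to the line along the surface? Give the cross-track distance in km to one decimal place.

116.5 km

δ₁₃ = central angle OC-02→BB-62 = 0.024205 rad  (haversine)
θ₁₃ = bearing OC-02→BB-62 = 299.816°,  θ₁₂ = bearing OC-02→RS-44 = 348.862°
dₓₜ = R·arcsin(sin δ₁₃ · sin(θ₁₃ − θ₁₂)) = 6372.8·arcsin(0.02420·sin(-49.046°)) = -116.495 km
|dₓₜ| = 116.495 km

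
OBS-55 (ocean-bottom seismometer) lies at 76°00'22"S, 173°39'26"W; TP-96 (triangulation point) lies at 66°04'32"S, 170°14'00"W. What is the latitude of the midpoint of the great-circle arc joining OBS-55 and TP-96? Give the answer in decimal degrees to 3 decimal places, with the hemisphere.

OBS-55: φ = -76.00611°, λ = -173.65722°
TP-96: φ = -66.07556°, λ = -170.23333°
Bx = cos φ₂ cos Δλ = 0.404808,  By = cos φ₂ sin Δλ = 0.024219
φₘ = atan2(sin φ₁ + sin φ₂, √((cos φ₁ + Bx)² + By²)) = -71.04819°
λₘ = λ₁ + atan2(By, cos φ₁ + Bx) = -171.51221°

71.048°S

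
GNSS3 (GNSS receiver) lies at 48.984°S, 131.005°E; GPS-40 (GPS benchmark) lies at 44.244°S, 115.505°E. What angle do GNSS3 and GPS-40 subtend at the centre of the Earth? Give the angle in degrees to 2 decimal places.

11.63°

Δφ = 4.7400°,  Δλ = -15.5000°
a = sin²(Δφ/2) + cos φ₁ cos φ₂ sin²(Δλ/2) = 0.010259
c = 2·arcsin(√a) = 0.202925 rad = 11.6267°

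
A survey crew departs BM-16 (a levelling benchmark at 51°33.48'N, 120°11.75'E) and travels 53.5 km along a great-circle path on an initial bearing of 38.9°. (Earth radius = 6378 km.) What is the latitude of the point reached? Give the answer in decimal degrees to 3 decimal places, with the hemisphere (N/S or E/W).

51.931°N

BM-16: φ = +51.55800°, λ = +120.19583°
δ = d/R = 53.5/6378 = 0.008388 rad
φ₂ = arcsin(sin φ₁ cos δ + cos φ₁ sin δ cos θ)
   = arcsin(0.78324·0.99996 + 0.62172·0.00839·0.77824) = 51.93102°
λ₂ = λ₁ + atan2(sin θ sin δ cos φ₁, cos δ − sin φ₁ sin φ₂) = 120.68529°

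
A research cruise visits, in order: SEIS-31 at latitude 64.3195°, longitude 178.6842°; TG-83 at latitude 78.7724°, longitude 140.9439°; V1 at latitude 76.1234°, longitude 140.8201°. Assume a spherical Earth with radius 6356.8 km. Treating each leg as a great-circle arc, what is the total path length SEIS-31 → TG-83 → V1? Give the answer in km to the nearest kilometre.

2298 km

SEIS-31→TG-83: c = 0.315308 rad, d = 2004.35 km
TG-83→V1: c = 0.046236 rad, d = 293.91 km
Total = 2004.35 + 293.91 = 2298.26 km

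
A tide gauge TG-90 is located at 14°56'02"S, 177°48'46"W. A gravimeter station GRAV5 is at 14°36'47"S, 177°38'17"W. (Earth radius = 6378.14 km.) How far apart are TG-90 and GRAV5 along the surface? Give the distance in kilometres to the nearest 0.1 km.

TG-90: φ = -14.93389°, λ = -177.81278°
GRAV5: φ = -14.61306°, λ = -177.63806°
Δφ = 0.3208°,  Δλ = 0.1747°
a = sin²(Δφ/2) + cos φ₁ cos φ₂ sin²(Δλ/2) = 0.000010
c = 2·arcsin(√a) = 0.006329 rad = 0.3626°
d = R·c = 6378.14 × 0.006329 = 40.4 km

40.4 km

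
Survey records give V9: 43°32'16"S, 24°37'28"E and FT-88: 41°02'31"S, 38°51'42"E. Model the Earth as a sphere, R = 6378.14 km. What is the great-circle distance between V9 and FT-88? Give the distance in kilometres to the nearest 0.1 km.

1203.2 km

V9: φ = -43.53778°, λ = +24.62444°
FT-88: φ = -41.04194°, λ = +38.86167°
Δφ = 2.4958°,  Δλ = 14.2372°
a = sin²(Δφ/2) + cos φ₁ cos φ₂ sin²(Δλ/2) = 0.008871
c = 2·arcsin(√a) = 0.188650 rad = 10.8089°
d = R·c = 6378.14 × 0.188650 = 1203.2 km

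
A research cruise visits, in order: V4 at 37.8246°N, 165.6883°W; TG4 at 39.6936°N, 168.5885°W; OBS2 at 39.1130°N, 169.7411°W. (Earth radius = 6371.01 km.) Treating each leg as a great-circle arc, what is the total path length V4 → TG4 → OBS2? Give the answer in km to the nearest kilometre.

V4→TG4: c = 0.051201 rad, d = 326.20 km
TG4→OBS2: c = 0.018555 rad, d = 118.22 km
Total = 326.20 + 118.22 = 444.42 km

444 km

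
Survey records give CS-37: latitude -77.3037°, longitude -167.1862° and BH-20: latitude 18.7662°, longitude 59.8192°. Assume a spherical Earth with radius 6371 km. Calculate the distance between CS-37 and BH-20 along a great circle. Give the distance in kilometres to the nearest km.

Δφ = 96.0699°,  Δλ = -132.9946°
a = sin²(Δφ/2) + cos φ₁ cos φ₂ sin²(Δλ/2) = 0.727875
c = 2·arcsin(√a) = 2.044011 rad = 117.1132°
d = R·c = 6371 × 2.044011 = 13022.4 km

13022 km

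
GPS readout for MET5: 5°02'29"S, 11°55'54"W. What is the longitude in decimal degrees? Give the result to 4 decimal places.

11.9317°W

11° + 55′/60 + 54″/3600 = 11 + 0.91667 + 0.01500 = 11.9317°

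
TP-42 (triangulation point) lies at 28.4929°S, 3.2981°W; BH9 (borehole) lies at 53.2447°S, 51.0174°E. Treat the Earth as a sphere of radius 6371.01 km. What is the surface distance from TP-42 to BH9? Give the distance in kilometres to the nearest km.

5165 km

Δφ = -24.7518°,  Δλ = 54.3155°
a = sin²(Δφ/2) + cos φ₁ cos φ₂ sin²(Δλ/2) = 0.155504
c = 2·arcsin(√a) = 0.810700 rad = 46.4497°
d = R·c = 6371.01 × 0.810700 = 5165.0 km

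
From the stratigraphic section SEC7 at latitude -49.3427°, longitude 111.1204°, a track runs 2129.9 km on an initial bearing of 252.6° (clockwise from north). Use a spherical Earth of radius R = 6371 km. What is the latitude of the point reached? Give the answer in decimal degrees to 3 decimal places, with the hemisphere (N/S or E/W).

51.311°S

δ = d/R = 2129.9/6371 = 0.334312 rad
φ₂ = arcsin(sin φ₁ cos δ + cos φ₁ sin δ cos θ)
   = arcsin(-0.75862·0.94464 + 0.65153·0.32812·-0.29904) = -51.31089°
λ₂ = λ₁ + atan2(sin θ sin δ cos φ₁, cos δ − sin φ₁ sin φ₂) = 81.06140°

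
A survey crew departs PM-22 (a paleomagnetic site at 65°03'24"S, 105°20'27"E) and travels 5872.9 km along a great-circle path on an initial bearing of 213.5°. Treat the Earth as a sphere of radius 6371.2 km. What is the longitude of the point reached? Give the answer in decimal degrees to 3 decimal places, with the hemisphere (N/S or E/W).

PM-22: φ = -65.05667°, λ = +105.34083°
δ = d/R = 5872.9/6371.2 = 0.921789 rad
φ₂ = arcsin(sin φ₁ cos δ + cos φ₁ sin δ cos θ)
   = arcsin(-0.90673·0.60440 + 0.42172·0.79668·-0.83389) = -55.91318°
λ₂ = λ₁ + atan2(sin θ sin δ cos φ₁, cos δ − sin φ₁ sin φ₂) = -22.97687°

22.977°W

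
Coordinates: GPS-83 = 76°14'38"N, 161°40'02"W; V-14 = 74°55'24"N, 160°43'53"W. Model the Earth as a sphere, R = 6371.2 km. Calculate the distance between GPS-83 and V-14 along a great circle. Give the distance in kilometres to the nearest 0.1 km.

149.1 km

GPS-83: φ = +76.24389°, λ = -161.66722°
V-14: φ = +74.92333°, λ = -160.73139°
Δφ = -1.3206°,  Δλ = 0.9358°
a = sin²(Δφ/2) + cos φ₁ cos φ₂ sin²(Δλ/2) = 0.000137
c = 2·arcsin(√a) = 0.023403 rad = 1.3409°
d = R·c = 6371.2 × 0.023403 = 149.1 km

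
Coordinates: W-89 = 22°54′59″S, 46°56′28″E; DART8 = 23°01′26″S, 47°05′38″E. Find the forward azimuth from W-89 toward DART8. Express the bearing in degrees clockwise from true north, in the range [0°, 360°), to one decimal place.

127.4°

W-89: φ = -22.91639°, λ = +46.94111°
DART8: φ = -23.02389°, λ = +47.09389°
Δλ = 0.1528°
y = sin Δλ · cos φ₂ = 0.002454
x = cos φ₁ sin φ₂ − sin φ₁ cos φ₂ cos Δλ = -0.001878
θ = atan2(y, x) = 127.4181° → 127.4181° (mod 360°)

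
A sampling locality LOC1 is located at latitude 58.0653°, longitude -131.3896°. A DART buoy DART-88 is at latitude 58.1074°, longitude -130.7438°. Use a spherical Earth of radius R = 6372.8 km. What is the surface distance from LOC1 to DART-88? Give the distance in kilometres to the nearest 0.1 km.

38.3 km

Δφ = 0.0421°,  Δλ = 0.6458°
a = sin²(Δφ/2) + cos φ₁ cos φ₂ sin²(Δλ/2) = 0.000009
c = 2·arcsin(√a) = 0.006004 rad = 0.3440°
d = R·c = 6372.8 × 0.006004 = 38.3 km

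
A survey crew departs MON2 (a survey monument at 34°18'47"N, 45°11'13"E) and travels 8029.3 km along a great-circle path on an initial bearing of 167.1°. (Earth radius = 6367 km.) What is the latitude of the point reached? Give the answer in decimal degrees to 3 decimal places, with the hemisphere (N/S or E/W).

36.513°S

MON2: φ = +34.31306°, λ = +45.18694°
δ = d/R = 8029.3/6367 = 1.261081 rad
φ₂ = arcsin(sin φ₁ cos δ + cos φ₁ sin δ cos θ)
   = arcsin(0.56371·0.30479 + 0.82597·0.95242·-0.97476) = -36.51281°
λ₂ = λ₁ + atan2(sin θ sin δ cos φ₁, cos δ − sin φ₁ sin φ₂) = 60.52737°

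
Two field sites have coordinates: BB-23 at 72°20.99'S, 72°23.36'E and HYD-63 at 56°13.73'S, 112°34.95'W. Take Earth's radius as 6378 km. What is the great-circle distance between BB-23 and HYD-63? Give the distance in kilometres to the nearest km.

5719 km

BB-23: φ = -72.34983°, λ = +72.38933°
HYD-63: φ = -56.22883°, λ = -112.58250°
Δφ = 16.1210°,  Δλ = 175.0282°
a = sin²(Δφ/2) + cos φ₁ cos φ₂ sin²(Δλ/2) = 0.187889
c = 2·arcsin(√a) = 0.896660 rad = 51.3748°
d = R·c = 6378 × 0.896660 = 5718.9 km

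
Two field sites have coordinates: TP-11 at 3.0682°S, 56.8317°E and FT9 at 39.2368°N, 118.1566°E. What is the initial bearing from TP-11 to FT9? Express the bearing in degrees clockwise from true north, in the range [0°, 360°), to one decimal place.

46.2°

Δλ = 61.3249°
y = sin Δλ · cos φ₂ = 0.679545
x = cos φ₁ sin φ₂ − sin φ₁ cos φ₂ cos Δλ = 0.651513
θ = atan2(y, x) = 46.2065° → 46.2065° (mod 360°)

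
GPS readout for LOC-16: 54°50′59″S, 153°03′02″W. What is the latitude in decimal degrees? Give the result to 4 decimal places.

54.8497°S

54° + 50′/60 + 59″/3600 = 54 + 0.83333 + 0.01639 = 54.8497°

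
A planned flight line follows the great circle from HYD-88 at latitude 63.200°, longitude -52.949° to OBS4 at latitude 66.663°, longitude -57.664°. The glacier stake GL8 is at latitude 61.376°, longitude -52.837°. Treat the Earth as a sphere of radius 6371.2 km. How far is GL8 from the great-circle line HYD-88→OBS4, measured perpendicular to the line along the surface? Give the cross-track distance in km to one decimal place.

89.5 km

δ₁₃ = central angle HYD-88→GL8 = 0.031848 rad  (haversine)
θ₁₃ = bearing HYD-88→GL8 = 178.315°,  θ₁₂ = bearing HYD-88→OBS4 = 332.139°
dₓₜ = R·arcsin(sin δ₁₃ · sin(θ₁₃ − θ₁₂)) = 6371.2·arcsin(0.03184·sin(-153.824°)) = -89.497 km
|dₓₜ| = 89.497 km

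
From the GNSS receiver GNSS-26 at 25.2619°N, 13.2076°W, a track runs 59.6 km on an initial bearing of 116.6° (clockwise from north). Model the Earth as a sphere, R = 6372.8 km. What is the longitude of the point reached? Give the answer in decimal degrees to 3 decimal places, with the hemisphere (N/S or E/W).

δ = d/R = 59.6/6372.8 = 0.009352 rad
φ₂ = arcsin(sin φ₁ cos δ + cos φ₁ sin δ cos θ)
   = arcsin(0.42676·0.99996 + 0.90437·0.00935·-0.44776) = 25.02103°
λ₂ = λ₁ + atan2(sin θ sin δ cos φ₁, cos δ − sin φ₁ sin φ₂) = -12.67885°

12.679°W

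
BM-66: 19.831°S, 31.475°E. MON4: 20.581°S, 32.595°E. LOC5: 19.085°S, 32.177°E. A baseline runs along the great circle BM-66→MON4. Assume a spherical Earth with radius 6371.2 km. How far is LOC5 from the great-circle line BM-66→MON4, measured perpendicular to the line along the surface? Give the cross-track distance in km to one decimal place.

110.3 km

δ₁₃ = central angle BM-66→LOC5 = 0.017406 rad  (haversine)
θ₁₃ = bearing BM-66→LOC5 = 41.699°,  θ₁₂ = bearing BM-66→MON4 = 125.702°
dₓₜ = R·arcsin(sin δ₁₃ · sin(θ₁₃ − θ₁₂)) = 6371.2·arcsin(0.01741·sin(-84.003°)) = -110.292 km
|dₓₜ| = 110.292 km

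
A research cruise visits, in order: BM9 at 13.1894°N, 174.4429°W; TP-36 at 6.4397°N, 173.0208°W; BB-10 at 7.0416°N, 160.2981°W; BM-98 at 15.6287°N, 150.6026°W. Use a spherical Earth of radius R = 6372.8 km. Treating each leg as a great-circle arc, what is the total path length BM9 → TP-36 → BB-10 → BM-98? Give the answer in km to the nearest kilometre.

3598 km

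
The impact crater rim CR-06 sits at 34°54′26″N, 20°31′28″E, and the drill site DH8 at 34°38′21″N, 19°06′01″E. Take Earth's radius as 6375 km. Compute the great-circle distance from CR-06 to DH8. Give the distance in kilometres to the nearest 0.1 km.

133.5 km

CR-06: φ = +34.90722°, λ = +20.52444°
DH8: φ = +34.63917°, λ = +19.10028°
Δφ = -0.2681°,  Δλ = -1.4242°
a = sin²(Δφ/2) + cos φ₁ cos φ₂ sin²(Δλ/2) = 0.000110
c = 2·arcsin(√a) = 0.020946 rad = 1.2001°
d = R·c = 6375 × 0.020946 = 133.5 km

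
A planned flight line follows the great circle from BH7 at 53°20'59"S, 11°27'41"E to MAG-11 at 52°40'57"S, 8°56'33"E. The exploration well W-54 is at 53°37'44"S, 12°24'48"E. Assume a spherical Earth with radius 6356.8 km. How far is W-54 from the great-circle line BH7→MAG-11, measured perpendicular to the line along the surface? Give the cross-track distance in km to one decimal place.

4.7 km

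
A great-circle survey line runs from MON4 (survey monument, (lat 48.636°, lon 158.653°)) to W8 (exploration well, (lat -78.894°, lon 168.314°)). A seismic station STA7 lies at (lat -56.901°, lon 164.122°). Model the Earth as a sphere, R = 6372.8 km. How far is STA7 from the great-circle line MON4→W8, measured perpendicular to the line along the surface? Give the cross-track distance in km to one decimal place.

δ₁₃ = central angle MON4→STA7 = 1.843674 rad  (haversine)
θ₁₃ = bearing MON4→STA7 = 176.902°,  θ₁₂ = bearing MON4→W8 = 177.660°
dₓₜ = R·arcsin(sin δ₁₃ · sin(θ₁₃ − θ₁₂)) = 6372.8·arcsin(0.96300·sin(-0.758°)) = -81.173 km
|dₓₜ| = 81.173 km

81.2 km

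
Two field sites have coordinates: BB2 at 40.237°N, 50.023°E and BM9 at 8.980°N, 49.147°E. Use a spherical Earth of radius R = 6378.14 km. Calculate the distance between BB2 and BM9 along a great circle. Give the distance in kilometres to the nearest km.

Δφ = -31.2570°,  Δλ = -0.8760°
a = sin²(Δφ/2) + cos φ₁ cos φ₂ sin²(Δλ/2) = 0.072620
c = 2·arcsin(√a) = 0.545707 rad = 31.2667°
d = R·c = 6378.14 × 0.545707 = 3480.6 km

3481 km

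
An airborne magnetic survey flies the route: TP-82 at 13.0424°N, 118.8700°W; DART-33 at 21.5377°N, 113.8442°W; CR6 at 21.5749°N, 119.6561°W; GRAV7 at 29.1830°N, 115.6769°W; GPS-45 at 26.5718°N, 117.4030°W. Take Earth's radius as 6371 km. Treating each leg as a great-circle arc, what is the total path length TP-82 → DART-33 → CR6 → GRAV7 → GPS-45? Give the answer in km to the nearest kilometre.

2957 km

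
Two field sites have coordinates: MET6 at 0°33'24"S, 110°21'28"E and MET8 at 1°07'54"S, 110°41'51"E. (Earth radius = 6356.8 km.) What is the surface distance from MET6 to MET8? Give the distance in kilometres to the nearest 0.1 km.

MET6: φ = -0.55667°, λ = +110.35778°
MET8: φ = -1.13167°, λ = +110.69750°
Δφ = -0.5750°,  Δλ = 0.3397°
a = sin²(Δφ/2) + cos φ₁ cos φ₂ sin²(Δλ/2) = 0.000034
c = 2·arcsin(√a) = 0.011656 rad = 0.6678°
d = R·c = 6356.8 × 0.011656 = 74.1 km

74.1 km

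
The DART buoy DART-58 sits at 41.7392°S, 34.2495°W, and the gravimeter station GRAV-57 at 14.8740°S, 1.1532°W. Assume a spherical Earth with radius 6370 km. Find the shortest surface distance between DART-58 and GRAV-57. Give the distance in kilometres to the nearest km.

Δφ = 26.8652°,  Δλ = 33.0963°
a = sin²(Δφ/2) + cos φ₁ cos φ₂ sin²(Δλ/2) = 0.112468
c = 2·arcsin(√a) = 0.683981 rad = 39.1892°
d = R·c = 6370 × 0.683981 = 4357.0 km

4357 km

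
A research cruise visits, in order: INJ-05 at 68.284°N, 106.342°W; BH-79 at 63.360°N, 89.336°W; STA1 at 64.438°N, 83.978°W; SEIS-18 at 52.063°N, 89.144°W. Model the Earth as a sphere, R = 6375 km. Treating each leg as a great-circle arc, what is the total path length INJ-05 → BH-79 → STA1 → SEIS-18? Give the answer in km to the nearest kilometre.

INJ-05→BH-79: c = 0.148087 rad, d = 944.06 km
BH-79→STA1: c = 0.045222 rad, d = 288.29 km
STA1→SEIS-18: c = 0.220956 rad, d = 1408.60 km
Total = 944.06 + 288.29 + 1408.60 = 2640.94 km

2641 km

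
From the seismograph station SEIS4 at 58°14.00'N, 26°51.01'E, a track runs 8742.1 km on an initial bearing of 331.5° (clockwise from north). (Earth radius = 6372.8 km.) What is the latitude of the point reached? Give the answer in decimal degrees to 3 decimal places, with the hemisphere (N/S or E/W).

38.434°N

SEIS4: φ = +58.23333°, λ = +26.85017°
δ = d/R = 8742.1/6372.8 = 1.371783 rad
φ₂ = arcsin(sin φ₁ cos δ + cos φ₁ sin δ cos θ)
   = arcsin(0.85020·0.19770 + 0.52646·0.98026·0.87882) = 38.43433°
λ₂ = λ₁ + atan2(sin θ sin δ cos φ₁, cos δ − sin φ₁ sin φ₂) = -116.48556°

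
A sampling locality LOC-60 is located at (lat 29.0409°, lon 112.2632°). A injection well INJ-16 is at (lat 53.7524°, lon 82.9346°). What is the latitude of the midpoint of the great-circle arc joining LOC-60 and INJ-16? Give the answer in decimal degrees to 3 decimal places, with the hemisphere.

42.303°N

Bx = cos φ₂ cos Δλ = 0.515489,  By = cos φ₂ sin Δλ = -0.289617
φₘ = atan2(sin φ₁ + sin φ₂, √((cos φ₁ + Bx)² + By²)) = 42.30330°
λₘ = λ₁ + atan2(By, cos φ₁ + Bx) = 100.49161°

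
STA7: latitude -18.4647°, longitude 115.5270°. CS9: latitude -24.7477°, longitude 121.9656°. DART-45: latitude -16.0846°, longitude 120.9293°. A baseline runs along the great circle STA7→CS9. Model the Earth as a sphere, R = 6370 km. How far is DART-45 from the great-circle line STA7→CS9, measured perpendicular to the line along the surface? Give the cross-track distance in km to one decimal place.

598.7 km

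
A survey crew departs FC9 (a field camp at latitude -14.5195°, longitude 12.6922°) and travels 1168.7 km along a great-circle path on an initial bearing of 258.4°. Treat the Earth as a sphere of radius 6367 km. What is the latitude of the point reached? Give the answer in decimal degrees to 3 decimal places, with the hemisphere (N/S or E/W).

16.381°S

δ = d/R = 1168.7/6367 = 0.183556 rad
φ₂ = arcsin(sin φ₁ cos δ + cos φ₁ sin δ cos θ)
   = arcsin(-0.25071·0.98320 + 0.96806·0.18253·-0.20108) = -16.38126°
λ₂ = λ₁ + atan2(sin θ sin δ cos φ₁, cos δ − sin φ₁ sin φ₂) = 1.95154°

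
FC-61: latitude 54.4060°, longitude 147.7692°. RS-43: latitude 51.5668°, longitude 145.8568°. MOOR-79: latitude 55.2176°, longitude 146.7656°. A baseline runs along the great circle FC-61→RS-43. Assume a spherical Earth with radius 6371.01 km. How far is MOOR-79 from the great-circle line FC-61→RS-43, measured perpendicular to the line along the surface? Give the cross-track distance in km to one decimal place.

93.9 km

δ₁₃ = central angle FC-61→MOOR-79 = 0.017393 rad  (haversine)
θ₁₃ = bearing FC-61→MOOR-79 = 324.936°,  θ₁₂ = bearing FC-61→RS-43 = 202.840°
dₓₜ = R·arcsin(sin δ₁₃ · sin(θ₁₃ − θ₁₂)) = 6371.01·arcsin(0.01739·sin(122.096°)) = 93.874 km
|dₓₜ| = 93.874 km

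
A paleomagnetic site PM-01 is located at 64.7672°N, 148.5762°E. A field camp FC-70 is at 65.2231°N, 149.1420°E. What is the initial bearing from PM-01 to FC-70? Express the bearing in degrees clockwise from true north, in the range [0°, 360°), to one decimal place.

Δλ = 0.5658°
y = sin Δλ · cos φ₂ = 0.004138
x = cos φ₁ sin φ₂ − sin φ₁ cos φ₂ cos Δλ = 0.007975
θ = atan2(y, x) = 27.4249° → 27.4249° (mod 360°)

27.4°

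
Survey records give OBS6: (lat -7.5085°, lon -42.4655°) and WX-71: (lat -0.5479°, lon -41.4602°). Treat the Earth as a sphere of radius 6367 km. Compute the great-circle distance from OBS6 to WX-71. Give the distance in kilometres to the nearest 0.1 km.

781.5 km

Δφ = 6.9606°,  Δλ = 1.0053°
a = sin²(Δφ/2) + cos φ₁ cos φ₂ sin²(Δλ/2) = 0.003761
c = 2·arcsin(√a) = 0.122738 rad = 7.0324°
d = R·c = 6367 × 0.122738 = 781.5 km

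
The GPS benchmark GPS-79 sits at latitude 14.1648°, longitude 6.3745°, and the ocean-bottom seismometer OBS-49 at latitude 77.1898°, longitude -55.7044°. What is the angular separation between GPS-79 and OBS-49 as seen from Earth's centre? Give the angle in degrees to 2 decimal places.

Δφ = 63.0250°,  Δλ = -62.0789°
a = sin²(Δφ/2) + cos φ₁ cos φ₂ sin²(Δλ/2) = 0.330357
c = 2·arcsin(√a) = 1.224638 rad = 70.1666°

70.17°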